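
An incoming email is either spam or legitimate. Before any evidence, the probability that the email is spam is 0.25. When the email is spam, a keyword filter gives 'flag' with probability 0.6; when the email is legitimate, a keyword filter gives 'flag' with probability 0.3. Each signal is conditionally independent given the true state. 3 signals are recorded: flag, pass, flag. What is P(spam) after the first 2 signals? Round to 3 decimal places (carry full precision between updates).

0.276

Each posterior becomes the prior for the next update.
After 'flag': P(spam) = 0.6·0.2500 / (0.6·0.2500 + 0.3·0.7500) ≈ 0.4000
After 'pass': P(spam) = 0.4·0.4000 / (0.4·0.4000 + 0.7·0.6000) ≈ 0.2759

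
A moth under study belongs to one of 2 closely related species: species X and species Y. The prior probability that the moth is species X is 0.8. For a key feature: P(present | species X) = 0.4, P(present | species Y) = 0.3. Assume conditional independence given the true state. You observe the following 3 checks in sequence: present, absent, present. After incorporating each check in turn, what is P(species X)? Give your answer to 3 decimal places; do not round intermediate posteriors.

After 'present': P(species X) = 0.4·0.8000 / (0.4·0.8000 + 0.3·0.2000) ≈ 0.8421
After 'absent': P(species X) = 0.6·0.8421 / (0.6·0.8421 + 0.7·0.1579) ≈ 0.8205
After 'present': P(species X) = 0.4·0.8205 / (0.4·0.8205 + 0.3·0.1795) ≈ 0.8591

0.859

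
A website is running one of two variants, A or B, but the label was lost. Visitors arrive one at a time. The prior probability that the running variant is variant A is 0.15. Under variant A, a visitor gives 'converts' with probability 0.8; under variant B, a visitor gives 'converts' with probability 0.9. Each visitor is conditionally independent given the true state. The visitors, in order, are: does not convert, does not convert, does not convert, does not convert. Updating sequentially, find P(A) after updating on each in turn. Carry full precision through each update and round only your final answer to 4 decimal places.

0.7385

After 'does not convert': P(A) = 0.2·0.1500 / (0.2·0.1500 + 0.1·0.8500) ≈ 0.2609
After 'does not convert': P(A) = 0.2·0.2609 / (0.2·0.2609 + 0.1·0.7391) ≈ 0.4138
After 'does not convert': P(A) = 0.2·0.4138 / (0.2·0.4138 + 0.1·0.5862) ≈ 0.5854
After 'does not convert': P(A) = 0.2·0.5854 / (0.2·0.5854 + 0.1·0.4146) ≈ 0.7385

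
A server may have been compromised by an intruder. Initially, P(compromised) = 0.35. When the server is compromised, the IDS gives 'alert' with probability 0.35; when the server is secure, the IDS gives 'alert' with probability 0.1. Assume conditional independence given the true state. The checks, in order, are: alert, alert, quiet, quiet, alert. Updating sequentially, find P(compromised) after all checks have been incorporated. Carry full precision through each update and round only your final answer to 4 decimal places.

0.9233

After 'alert': P(compromised) = 0.35·0.3500 / (0.35·0.3500 + 0.1·0.6500) ≈ 0.6533
After 'alert': P(compromised) = 0.35·0.6533 / (0.35·0.6533 + 0.1·0.3467) ≈ 0.8684
After 'quiet': P(compromised) = 0.65·0.8684 / (0.65·0.8684 + 0.9·0.1316) ≈ 0.8265
After 'quiet': P(compromised) = 0.65·0.8265 / (0.65·0.8265 + 0.9·0.1735) ≈ 0.7748
After 'alert': P(compromised) = 0.35·0.7748 / (0.35·0.7748 + 0.1·0.2252) ≈ 0.9233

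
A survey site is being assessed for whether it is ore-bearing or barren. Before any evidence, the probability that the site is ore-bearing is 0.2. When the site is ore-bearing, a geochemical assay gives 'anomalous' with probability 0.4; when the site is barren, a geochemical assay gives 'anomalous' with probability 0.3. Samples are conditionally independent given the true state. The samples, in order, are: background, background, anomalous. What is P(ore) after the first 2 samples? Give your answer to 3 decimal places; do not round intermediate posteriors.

0.155

After 'background': P(ore) = 0.6·0.2000 / (0.6·0.2000 + 0.7·0.8000) ≈ 0.1765
After 'background': P(ore) = 0.6·0.1765 / (0.6·0.1765 + 0.7·0.8235) ≈ 0.1552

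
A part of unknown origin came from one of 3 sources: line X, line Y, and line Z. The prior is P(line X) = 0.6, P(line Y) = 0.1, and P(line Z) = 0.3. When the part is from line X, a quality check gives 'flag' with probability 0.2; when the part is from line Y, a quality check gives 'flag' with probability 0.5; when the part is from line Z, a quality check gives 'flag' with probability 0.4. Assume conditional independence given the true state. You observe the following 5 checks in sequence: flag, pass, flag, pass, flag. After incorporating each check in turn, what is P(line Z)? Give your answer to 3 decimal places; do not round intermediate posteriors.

0.527

After 'flag': normaliser = 0.2·0.6000 + 0.5·0.1000 + 0.4·0.3000; P(line X) ≈ 0.4138, P(line Y) ≈ 0.1724, P(line Z) ≈ 0.4138
After 'pass': normaliser = 0.8·0.4138 + 0.5·0.1724 + 0.6·0.4138; P(line X) ≈ 0.4974, P(line Y) ≈ 0.1295, P(line Z) ≈ 0.3731
After 'flag': normaliser = 0.2·0.4974 + 0.5·0.1295 + 0.4·0.3731; P(line X) ≈ 0.3174, P(line Y) ≈ 0.2066, P(line Z) ≈ 0.4760
After 'pass': normaliser = 0.8·0.3174 + 0.5·0.2066 + 0.6·0.4760; P(line X) ≈ 0.3950, P(line Y) ≈ 0.1607, P(line Z) ≈ 0.4443
After 'flag': normaliser = 0.2·0.3950 + 0.5·0.1607 + 0.4·0.4443; P(line X) ≈ 0.2343, P(line Y) ≈ 0.2384, P(line Z) ≈ 0.5273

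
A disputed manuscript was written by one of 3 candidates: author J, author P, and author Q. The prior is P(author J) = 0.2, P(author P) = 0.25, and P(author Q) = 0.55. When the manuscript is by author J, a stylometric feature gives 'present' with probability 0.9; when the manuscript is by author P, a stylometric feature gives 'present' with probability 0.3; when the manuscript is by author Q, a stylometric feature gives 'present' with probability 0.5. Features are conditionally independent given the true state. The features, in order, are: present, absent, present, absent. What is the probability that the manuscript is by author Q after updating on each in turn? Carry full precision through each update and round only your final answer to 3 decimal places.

After 'present': normaliser = 0.9·0.2000 + 0.3·0.2500 + 0.5·0.5500; P(author J) ≈ 0.3396, P(author P) ≈ 0.1415, P(author Q) ≈ 0.5189
After 'absent': normaliser = 0.1·0.3396 + 0.7·0.1415 + 0.5·0.5189; P(author J) ≈ 0.0865, P(author P) ≈ 0.2524, P(author Q) ≈ 0.6611
After 'present': normaliser = 0.9·0.0865 + 0.3·0.2524 + 0.5·0.6611; P(author J) ≈ 0.1609, P(author P) ≈ 0.1564, P(author Q) ≈ 0.6827
After 'absent': normaliser = 0.1·0.1609 + 0.7·0.1564 + 0.5·0.6827; P(author J) ≈ 0.0345, P(author P) ≈ 0.2345, P(author Q) ≈ 0.7311

0.731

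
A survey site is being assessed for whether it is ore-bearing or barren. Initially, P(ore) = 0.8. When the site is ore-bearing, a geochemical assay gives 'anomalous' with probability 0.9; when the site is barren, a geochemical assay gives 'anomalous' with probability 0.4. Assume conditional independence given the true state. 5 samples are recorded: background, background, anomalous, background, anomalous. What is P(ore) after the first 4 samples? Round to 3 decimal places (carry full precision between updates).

0.040

Apply Bayes' rule sequentially, carrying P(ore) forward.
After 'background': P(ore) = 0.1·0.8000 / (0.1·0.8000 + 0.6·0.2000) ≈ 0.4000
After 'background': P(ore) = 0.1·0.4000 / (0.1·0.4000 + 0.6·0.6000) ≈ 0.1000
After 'anomalous': P(ore) = 0.9·0.1000 / (0.9·0.1000 + 0.4·0.9000) ≈ 0.2000
After 'background': P(ore) = 0.1·0.2000 / (0.1·0.2000 + 0.6·0.8000) ≈ 0.0400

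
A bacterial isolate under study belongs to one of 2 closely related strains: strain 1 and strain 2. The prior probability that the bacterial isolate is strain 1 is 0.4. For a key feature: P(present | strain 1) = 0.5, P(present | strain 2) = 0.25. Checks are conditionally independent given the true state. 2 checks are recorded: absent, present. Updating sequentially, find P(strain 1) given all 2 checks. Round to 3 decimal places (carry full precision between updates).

After 'absent': P(strain 1) = 0.5·0.4000 / (0.5·0.4000 + 0.75·0.6000) ≈ 0.3077
After 'present': P(strain 1) = 0.5·0.3077 / (0.5·0.3077 + 0.25·0.6923) ≈ 0.4706

0.471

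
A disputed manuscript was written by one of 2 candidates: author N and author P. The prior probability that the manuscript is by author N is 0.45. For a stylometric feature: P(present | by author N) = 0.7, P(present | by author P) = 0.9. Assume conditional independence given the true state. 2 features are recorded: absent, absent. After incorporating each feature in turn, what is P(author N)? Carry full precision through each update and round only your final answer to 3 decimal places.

0.880

After 'absent': P(author N) = 0.3·0.4500 / (0.3·0.4500 + 0.1·0.5500) ≈ 0.7105
After 'absent': P(author N) = 0.3·0.7105 / (0.3·0.7105 + 0.1·0.2895) ≈ 0.8804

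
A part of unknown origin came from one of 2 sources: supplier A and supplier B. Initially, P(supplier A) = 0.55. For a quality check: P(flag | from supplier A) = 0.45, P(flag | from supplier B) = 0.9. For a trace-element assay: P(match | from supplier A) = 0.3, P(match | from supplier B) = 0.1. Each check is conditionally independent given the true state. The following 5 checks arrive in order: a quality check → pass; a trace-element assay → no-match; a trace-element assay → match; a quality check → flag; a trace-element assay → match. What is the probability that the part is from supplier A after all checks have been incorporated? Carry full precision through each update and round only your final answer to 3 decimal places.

Each posterior becomes the prior for the next update.
After a quality check='pass': P(supplier A) = 0.55·0.5500 / (0.55·0.5500 + 0.1·0.4500) ≈ 0.8705
After a trace-element assay='no-match': P(supplier A) = 0.7·0.8705 / (0.7·0.8705 + 0.9·0.1295) ≈ 0.8394
After a trace-element assay='match': P(supplier A) = 0.3·0.8394 / (0.3·0.8394 + 0.1·0.1606) ≈ 0.9401
After a quality check='flag': P(supplier A) = 0.45·0.9401 / (0.45·0.9401 + 0.9·0.0599) ≈ 0.8869
After a trace-element assay='match': P(supplier A) = 0.3·0.8869 / (0.3·0.8869 + 0.1·0.1131) ≈ 0.9592

0.959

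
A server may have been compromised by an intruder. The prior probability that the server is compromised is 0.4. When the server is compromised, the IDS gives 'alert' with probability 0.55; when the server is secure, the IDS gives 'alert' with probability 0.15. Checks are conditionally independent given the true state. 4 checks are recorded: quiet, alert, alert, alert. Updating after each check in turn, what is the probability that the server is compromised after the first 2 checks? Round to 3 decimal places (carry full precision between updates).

Each posterior becomes the prior for the next update.
After 'quiet': P(compromised) = 0.45·0.4000 / (0.45·0.4000 + 0.85·0.6000) ≈ 0.2609
After 'alert': P(compromised) = 0.55·0.2609 / (0.55·0.2609 + 0.15·0.7391) ≈ 0.5641

0.564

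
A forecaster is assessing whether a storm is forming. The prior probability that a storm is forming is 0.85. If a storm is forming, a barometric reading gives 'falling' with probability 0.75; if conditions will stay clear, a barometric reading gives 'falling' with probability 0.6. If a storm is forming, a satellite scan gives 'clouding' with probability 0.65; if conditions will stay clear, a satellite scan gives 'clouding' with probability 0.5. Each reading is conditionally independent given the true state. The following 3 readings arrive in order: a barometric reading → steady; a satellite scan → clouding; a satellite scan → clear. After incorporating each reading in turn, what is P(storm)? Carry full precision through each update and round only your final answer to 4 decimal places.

0.7632

After a barometric reading='steady': P(storm) = 0.25·0.8500 / (0.25·0.8500 + 0.4·0.1500) ≈ 0.7798
After a satellite scan='clouding': P(storm) = 0.65·0.7798 / (0.65·0.7798 + 0.5·0.2202) ≈ 0.8216
After a satellite scan='clear': P(storm) = 0.35·0.8216 / (0.35·0.8216 + 0.5·0.1784) ≈ 0.7632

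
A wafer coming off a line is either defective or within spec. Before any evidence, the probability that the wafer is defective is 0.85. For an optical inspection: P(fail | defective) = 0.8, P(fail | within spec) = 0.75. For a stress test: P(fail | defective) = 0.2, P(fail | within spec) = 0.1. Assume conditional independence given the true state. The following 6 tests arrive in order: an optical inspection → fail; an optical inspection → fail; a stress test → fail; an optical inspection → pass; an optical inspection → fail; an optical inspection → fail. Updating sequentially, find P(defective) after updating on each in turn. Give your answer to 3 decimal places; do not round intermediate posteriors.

After an optical inspection='fail': P(defective) = 0.8·0.8500 / (0.8·0.8500 + 0.75·0.1500) ≈ 0.8580
After an optical inspection='fail': P(defective) = 0.8·0.8580 / (0.8·0.8580 + 0.75·0.1420) ≈ 0.8657
After a stress test='fail': P(defective) = 0.2·0.8657 / (0.2·0.8657 + 0.1·0.1343) ≈ 0.9280
After an optical inspection='pass': P(defective) = 0.2·0.9280 / (0.2·0.9280 + 0.25·0.0720) ≈ 0.9116
After an optical inspection='fail': P(defective) = 0.8·0.9116 / (0.8·0.9116 + 0.75·0.0884) ≈ 0.9167
After an optical inspection='fail': P(defective) = 0.8·0.9167 / (0.8·0.9167 + 0.75·0.0833) ≈ 0.9215

0.921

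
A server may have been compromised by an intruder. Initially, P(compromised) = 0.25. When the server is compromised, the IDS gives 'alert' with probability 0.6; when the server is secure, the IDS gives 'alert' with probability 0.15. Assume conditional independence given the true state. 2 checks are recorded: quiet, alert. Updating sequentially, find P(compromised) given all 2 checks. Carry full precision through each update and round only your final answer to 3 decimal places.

0.386

After 'quiet': P(compromised) = 0.4·0.2500 / (0.4·0.2500 + 0.85·0.7500) ≈ 0.1356
After 'alert': P(compromised) = 0.6·0.1356 / (0.6·0.1356 + 0.15·0.8644) ≈ 0.3855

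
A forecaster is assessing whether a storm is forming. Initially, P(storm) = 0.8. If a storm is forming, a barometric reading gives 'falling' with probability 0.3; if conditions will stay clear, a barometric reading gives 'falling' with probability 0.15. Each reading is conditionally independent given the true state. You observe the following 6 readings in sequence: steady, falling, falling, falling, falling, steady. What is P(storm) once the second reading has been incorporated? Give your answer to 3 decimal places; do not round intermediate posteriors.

0.868

After 'steady': P(storm) = 0.7·0.8000 / (0.7·0.8000 + 0.85·0.2000) ≈ 0.7671
After 'falling': P(storm) = 0.3·0.7671 / (0.3·0.7671 + 0.15·0.2329) ≈ 0.8682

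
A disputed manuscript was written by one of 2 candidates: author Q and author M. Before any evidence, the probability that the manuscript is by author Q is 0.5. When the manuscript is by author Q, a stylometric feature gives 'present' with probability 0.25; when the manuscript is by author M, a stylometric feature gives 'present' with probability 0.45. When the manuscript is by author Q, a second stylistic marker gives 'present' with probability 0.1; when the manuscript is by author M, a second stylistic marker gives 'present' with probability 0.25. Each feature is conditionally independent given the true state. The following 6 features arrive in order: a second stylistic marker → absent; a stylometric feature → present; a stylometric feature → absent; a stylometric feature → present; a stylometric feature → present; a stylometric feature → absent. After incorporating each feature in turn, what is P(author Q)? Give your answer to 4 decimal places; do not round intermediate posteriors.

Apply Bayes' rule sequentially, carrying P(author Q) forward.
After a second stylistic marker='absent': P(author Q) = 0.9·0.5000 / (0.9·0.5000 + 0.75·0.5000) ≈ 0.5455
After a stylometric feature='present': P(author Q) = 0.25·0.5455 / (0.25·0.5455 + 0.45·0.4545) ≈ 0.4000
After a stylometric feature='absent': P(author Q) = 0.75·0.4000 / (0.75·0.4000 + 0.55·0.6000) ≈ 0.4762
After a stylometric feature='present': P(author Q) = 0.25·0.4762 / (0.25·0.4762 + 0.45·0.5238) ≈ 0.3356
After a stylometric feature='present': P(author Q) = 0.25·0.3356 / (0.25·0.3356 + 0.45·0.6644) ≈ 0.2191
After a stylometric feature='absent': P(author Q) = 0.75·0.2191 / (0.75·0.2191 + 0.55·0.7809) ≈ 0.2767

0.2767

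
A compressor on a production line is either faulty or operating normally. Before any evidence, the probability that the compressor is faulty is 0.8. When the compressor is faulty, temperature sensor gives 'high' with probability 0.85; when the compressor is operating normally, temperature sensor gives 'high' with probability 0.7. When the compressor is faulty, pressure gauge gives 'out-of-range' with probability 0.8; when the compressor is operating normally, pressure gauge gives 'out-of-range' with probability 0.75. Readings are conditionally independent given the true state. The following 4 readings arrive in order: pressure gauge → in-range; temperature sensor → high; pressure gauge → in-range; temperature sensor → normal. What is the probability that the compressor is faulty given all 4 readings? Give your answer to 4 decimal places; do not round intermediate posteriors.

0.6085

After pressure gauge='in-range': P(faulty) = 0.2·0.8000 / (0.2·0.8000 + 0.25·0.2000) ≈ 0.7619
After temperature sensor='high': P(faulty) = 0.85·0.7619 / (0.85·0.7619 + 0.7·0.2381) ≈ 0.7953
After pressure gauge='in-range': P(faulty) = 0.2·0.7953 / (0.2·0.7953 + 0.25·0.2047) ≈ 0.7566
After temperature sensor='normal': P(faulty) = 0.15·0.7566 / (0.15·0.7566 + 0.3·0.2434) ≈ 0.6085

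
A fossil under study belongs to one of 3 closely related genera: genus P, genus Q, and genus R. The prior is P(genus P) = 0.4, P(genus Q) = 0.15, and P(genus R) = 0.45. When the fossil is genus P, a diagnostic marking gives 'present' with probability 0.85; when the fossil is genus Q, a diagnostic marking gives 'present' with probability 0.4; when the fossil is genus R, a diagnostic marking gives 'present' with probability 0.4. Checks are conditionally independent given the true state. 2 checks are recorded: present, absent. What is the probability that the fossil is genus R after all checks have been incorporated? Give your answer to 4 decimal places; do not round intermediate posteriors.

After 'present': normaliser = 0.85·0.4000 + 0.4·0.1500 + 0.4·0.4500; P(genus P) ≈ 0.5862, P(genus Q) ≈ 0.1034, P(genus R) ≈ 0.3103
After 'absent': normaliser = 0.15·0.5862 + 0.6·0.1034 + 0.6·0.3103; P(genus P) ≈ 0.2615, P(genus Q) ≈ 0.1846, P(genus R) ≈ 0.5538

0.5538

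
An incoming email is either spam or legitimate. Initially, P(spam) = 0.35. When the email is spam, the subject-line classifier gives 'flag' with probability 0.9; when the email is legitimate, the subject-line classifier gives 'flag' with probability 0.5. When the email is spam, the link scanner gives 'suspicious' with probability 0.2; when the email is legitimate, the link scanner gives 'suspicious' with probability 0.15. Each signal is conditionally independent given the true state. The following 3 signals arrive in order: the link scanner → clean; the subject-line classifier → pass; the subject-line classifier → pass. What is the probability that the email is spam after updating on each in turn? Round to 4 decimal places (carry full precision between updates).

0.0199

After the link scanner='clean': P(spam) = 0.8·0.3500 / (0.8·0.3500 + 0.85·0.6500) ≈ 0.3363
After the subject-line classifier='pass': P(spam) = 0.1·0.3363 / (0.1·0.3363 + 0.5·0.6637) ≈ 0.0920
After the subject-line classifier='pass': P(spam) = 0.1·0.0920 / (0.1·0.0920 + 0.5·0.9080) ≈ 0.0199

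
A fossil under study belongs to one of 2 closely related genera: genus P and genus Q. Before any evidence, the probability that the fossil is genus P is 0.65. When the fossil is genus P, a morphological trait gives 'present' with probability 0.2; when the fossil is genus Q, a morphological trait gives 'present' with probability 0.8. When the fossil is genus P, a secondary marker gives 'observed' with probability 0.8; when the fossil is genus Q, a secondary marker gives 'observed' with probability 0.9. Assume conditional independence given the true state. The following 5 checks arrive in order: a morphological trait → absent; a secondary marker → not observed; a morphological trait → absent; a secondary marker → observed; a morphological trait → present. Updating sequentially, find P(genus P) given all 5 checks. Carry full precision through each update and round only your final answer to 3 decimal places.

0.930

Each posterior becomes the prior for the next update.
After a morphological trait='absent': P(genus P) = 0.8·0.6500 / (0.8·0.6500 + 0.2·0.3500) ≈ 0.8814
After a secondary marker='not observed': P(genus P) = 0.2·0.8814 / (0.2·0.8814 + 0.1·0.1186) ≈ 0.9369
After a morphological trait='absent': P(genus P) = 0.8·0.9369 / (0.8·0.9369 + 0.2·0.0631) ≈ 0.9835
After a secondary marker='observed': P(genus P) = 0.8·0.9835 / (0.8·0.9835 + 0.9·0.0165) ≈ 0.9814
After a morphological trait='present': P(genus P) = 0.2·0.9814 / (0.2·0.9814 + 0.8·0.0186) ≈ 0.9296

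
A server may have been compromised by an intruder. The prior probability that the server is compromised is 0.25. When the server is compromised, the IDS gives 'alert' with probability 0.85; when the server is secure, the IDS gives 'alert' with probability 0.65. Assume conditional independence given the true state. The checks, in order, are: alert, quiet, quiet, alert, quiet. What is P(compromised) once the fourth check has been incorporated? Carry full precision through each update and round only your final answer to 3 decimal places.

Each posterior becomes the prior for the next update.
After 'alert': P(compromised) = 0.85·0.2500 / (0.85·0.2500 + 0.65·0.7500) ≈ 0.3036
After 'quiet': P(compromised) = 0.15·0.3036 / (0.15·0.3036 + 0.35·0.6964) ≈ 0.1574
After 'quiet': P(compromised) = 0.15·0.1574 / (0.15·0.1574 + 0.35·0.8426) ≈ 0.0741
After 'alert': P(compromised) = 0.85·0.0741 / (0.85·0.0741 + 0.65·0.9259) ≈ 0.0948

0.095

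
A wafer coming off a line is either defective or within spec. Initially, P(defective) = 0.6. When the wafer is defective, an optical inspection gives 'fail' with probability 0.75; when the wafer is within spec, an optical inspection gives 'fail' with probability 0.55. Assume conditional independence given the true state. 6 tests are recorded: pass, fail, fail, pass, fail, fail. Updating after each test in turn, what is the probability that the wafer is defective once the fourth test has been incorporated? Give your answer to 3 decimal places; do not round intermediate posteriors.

0.463

After 'pass': P(defective) = 0.25·0.6000 / (0.25·0.6000 + 0.45·0.4000) ≈ 0.4545
After 'fail': P(defective) = 0.75·0.4545 / (0.75·0.4545 + 0.55·0.5455) ≈ 0.5319
After 'fail': P(defective) = 0.75·0.5319 / (0.75·0.5319 + 0.55·0.4681) ≈ 0.6078
After 'pass': P(defective) = 0.25·0.6078 / (0.25·0.6078 + 0.45·0.3922) ≈ 0.4626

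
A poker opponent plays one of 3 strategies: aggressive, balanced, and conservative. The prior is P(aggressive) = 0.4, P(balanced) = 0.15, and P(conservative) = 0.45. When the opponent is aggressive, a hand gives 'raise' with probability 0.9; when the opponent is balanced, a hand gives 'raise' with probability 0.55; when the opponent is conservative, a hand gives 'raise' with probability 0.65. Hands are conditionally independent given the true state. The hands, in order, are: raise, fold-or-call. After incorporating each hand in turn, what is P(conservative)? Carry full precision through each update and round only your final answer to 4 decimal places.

0.5833

After 'raise': normaliser = 0.9·0.4000 + 0.55·0.1500 + 0.65·0.4500; P(aggressive) ≈ 0.4898, P(balanced) ≈ 0.1122, P(conservative) ≈ 0.3980
After 'fold-or-call': normaliser = 0.1·0.4898 + 0.45·0.1122 + 0.35·0.3980; P(aggressive) ≈ 0.2051, P(balanced) ≈ 0.2115, P(conservative) ≈ 0.5833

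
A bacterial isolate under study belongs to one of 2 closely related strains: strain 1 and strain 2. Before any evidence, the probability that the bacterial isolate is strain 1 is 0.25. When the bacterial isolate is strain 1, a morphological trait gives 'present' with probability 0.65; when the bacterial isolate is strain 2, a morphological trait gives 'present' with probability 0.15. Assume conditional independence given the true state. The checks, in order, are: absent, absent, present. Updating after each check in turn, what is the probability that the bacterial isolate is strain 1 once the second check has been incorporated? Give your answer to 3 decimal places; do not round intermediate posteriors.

After 'absent': P(strain 1) = 0.35·0.2500 / (0.35·0.2500 + 0.85·0.7500) ≈ 0.1207
After 'absent': P(strain 1) = 0.35·0.1207 / (0.35·0.1207 + 0.85·0.8793) ≈ 0.0535

0.053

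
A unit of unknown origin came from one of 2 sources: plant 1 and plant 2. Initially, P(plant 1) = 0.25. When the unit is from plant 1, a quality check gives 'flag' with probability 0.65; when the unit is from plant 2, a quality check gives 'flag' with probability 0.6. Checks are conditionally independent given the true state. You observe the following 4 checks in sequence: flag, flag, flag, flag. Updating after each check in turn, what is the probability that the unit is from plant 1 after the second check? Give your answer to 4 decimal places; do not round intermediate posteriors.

After 'flag': P(plant 1) = 0.65·0.2500 / (0.65·0.2500 + 0.6·0.7500) ≈ 0.2653
After 'flag': P(plant 1) = 0.65·0.2653 / (0.65·0.2653 + 0.6·0.7347) ≈ 0.2812

0.2812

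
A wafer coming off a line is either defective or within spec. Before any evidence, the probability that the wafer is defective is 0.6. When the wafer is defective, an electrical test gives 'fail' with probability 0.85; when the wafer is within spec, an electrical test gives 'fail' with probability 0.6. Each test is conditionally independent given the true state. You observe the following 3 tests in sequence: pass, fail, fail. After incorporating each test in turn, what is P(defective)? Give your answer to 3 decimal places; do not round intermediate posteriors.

0.530

Apply Bayes' rule sequentially, carrying P(defective) forward.
After 'pass': P(defective) = 0.15·0.6000 / (0.15·0.6000 + 0.4·0.4000) ≈ 0.3600
After 'fail': P(defective) = 0.85·0.3600 / (0.85·0.3600 + 0.6·0.6400) ≈ 0.4435
After 'fail': P(defective) = 0.85·0.4435 / (0.85·0.4435 + 0.6·0.5565) ≈ 0.5303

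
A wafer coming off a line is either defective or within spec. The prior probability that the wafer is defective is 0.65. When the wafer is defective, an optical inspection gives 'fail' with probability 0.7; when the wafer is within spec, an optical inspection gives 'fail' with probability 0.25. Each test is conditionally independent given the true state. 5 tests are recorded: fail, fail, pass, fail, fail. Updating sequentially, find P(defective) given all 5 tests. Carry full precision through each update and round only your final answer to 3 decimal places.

0.979

After 'fail': P(defective) = 0.7·0.6500 / (0.7·0.6500 + 0.25·0.3500) ≈ 0.8387
After 'fail': P(defective) = 0.7·0.8387 / (0.7·0.8387 + 0.25·0.1613) ≈ 0.9357
After 'pass': P(defective) = 0.3·0.9357 / (0.3·0.9357 + 0.75·0.0643) ≈ 0.8535
After 'fail': P(defective) = 0.7·0.8535 / (0.7·0.8535 + 0.25·0.1465) ≈ 0.9422
After 'fail': P(defective) = 0.7·0.9422 / (0.7·0.9422 + 0.25·0.0578) ≈ 0.9786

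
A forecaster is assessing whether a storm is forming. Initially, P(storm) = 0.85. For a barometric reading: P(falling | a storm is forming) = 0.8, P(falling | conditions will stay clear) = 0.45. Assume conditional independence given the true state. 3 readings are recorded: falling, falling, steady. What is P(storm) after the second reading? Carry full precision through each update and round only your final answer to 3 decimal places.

After 'falling': P(storm) = 0.8·0.8500 / (0.8·0.8500 + 0.45·0.1500) ≈ 0.9097
After 'falling': P(storm) = 0.8·0.9097 / (0.8·0.9097 + 0.45·0.0903) ≈ 0.9471

0.947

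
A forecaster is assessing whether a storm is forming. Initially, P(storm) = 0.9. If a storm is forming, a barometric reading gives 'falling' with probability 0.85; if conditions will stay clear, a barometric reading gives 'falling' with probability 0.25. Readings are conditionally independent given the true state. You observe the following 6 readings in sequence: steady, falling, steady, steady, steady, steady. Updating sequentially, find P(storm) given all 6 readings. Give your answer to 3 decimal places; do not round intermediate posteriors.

Each posterior becomes the prior for the next update.
After 'steady': P(storm) = 0.15·0.9000 / (0.15·0.9000 + 0.75·0.1000) ≈ 0.6429
After 'falling': P(storm) = 0.85·0.6429 / (0.85·0.6429 + 0.25·0.3571) ≈ 0.8596
After 'steady': P(storm) = 0.15·0.8596 / (0.15·0.8596 + 0.75·0.1404) ≈ 0.5504
After 'steady': P(storm) = 0.15·0.5504 / (0.15·0.5504 + 0.75·0.4496) ≈ 0.1967
After 'steady': P(storm) = 0.15·0.1967 / (0.15·0.1967 + 0.75·0.8033) ≈ 0.0467
After 'steady': P(storm) = 0.15·0.0467 / (0.15·0.0467 + 0.75·0.9533) ≈ 0.0097

0.010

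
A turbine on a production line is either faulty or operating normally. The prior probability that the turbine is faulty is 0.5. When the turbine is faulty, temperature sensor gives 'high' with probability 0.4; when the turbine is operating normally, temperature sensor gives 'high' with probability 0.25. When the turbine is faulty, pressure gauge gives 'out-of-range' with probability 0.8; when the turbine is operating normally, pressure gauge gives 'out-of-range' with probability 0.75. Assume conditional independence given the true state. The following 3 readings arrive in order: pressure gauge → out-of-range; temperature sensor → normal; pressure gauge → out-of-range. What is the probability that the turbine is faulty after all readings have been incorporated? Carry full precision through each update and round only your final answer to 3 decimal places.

Each posterior becomes the prior for the next update.
After pressure gauge='out-of-range': P(faulty) = 0.8·0.5000 / (0.8·0.5000 + 0.75·0.5000) ≈ 0.5161
After temperature sensor='normal': P(faulty) = 0.6·0.5161 / (0.6·0.5161 + 0.75·0.4839) ≈ 0.4604
After pressure gauge='out-of-range': P(faulty) = 0.8·0.4604 / (0.8·0.4604 + 0.75·0.5396) ≈ 0.4765

0.477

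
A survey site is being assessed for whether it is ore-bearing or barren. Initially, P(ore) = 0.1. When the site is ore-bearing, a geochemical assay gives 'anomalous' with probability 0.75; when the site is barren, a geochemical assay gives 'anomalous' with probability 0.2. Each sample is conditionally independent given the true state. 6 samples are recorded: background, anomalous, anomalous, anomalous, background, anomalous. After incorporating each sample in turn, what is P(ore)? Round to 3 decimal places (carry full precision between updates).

0.682

After 'background': P(ore) = 0.25·0.1000 / (0.25·0.1000 + 0.8·0.9000) ≈ 0.0336
After 'anomalous': P(ore) = 0.75·0.0336 / (0.75·0.0336 + 0.2·0.9664) ≈ 0.1152
After 'anomalous': P(ore) = 0.75·0.1152 / (0.75·0.1152 + 0.2·0.8848) ≈ 0.3281
After 'anomalous': P(ore) = 0.75·0.3281 / (0.75·0.3281 + 0.2·0.6719) ≈ 0.6468
After 'background': P(ore) = 0.25·0.6468 / (0.25·0.6468 + 0.8·0.3532) ≈ 0.3640
After 'anomalous': P(ore) = 0.75·0.3640 / (0.75·0.3640 + 0.2·0.6360) ≈ 0.6821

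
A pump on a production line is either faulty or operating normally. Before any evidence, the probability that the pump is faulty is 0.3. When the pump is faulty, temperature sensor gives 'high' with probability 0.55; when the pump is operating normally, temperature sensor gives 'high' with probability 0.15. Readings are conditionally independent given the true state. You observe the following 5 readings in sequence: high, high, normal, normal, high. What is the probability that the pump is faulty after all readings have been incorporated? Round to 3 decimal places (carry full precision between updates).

0.856

After 'high': P(faulty) = 0.55·0.3000 / (0.55·0.3000 + 0.15·0.7000) ≈ 0.6111
After 'high': P(faulty) = 0.55·0.6111 / (0.55·0.6111 + 0.15·0.3889) ≈ 0.8521
After 'normal': P(faulty) = 0.45·0.8521 / (0.45·0.8521 + 0.85·0.1479) ≈ 0.7531
After 'normal': P(faulty) = 0.45·0.7531 / (0.45·0.7531 + 0.85·0.2469) ≈ 0.6176
After 'high': P(faulty) = 0.55·0.6176 / (0.55·0.6176 + 0.15·0.3824) ≈ 0.8555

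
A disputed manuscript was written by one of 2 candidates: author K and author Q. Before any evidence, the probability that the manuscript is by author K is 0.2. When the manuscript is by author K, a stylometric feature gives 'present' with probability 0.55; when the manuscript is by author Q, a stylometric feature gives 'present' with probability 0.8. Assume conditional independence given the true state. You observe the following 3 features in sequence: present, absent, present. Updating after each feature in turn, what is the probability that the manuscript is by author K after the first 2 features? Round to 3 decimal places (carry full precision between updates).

After 'present': P(author K) = 0.55·0.2000 / (0.55·0.2000 + 0.8·0.8000) ≈ 0.1467
After 'absent': P(author K) = 0.45·0.1467 / (0.45·0.1467 + 0.2·0.8533) ≈ 0.2789

0.279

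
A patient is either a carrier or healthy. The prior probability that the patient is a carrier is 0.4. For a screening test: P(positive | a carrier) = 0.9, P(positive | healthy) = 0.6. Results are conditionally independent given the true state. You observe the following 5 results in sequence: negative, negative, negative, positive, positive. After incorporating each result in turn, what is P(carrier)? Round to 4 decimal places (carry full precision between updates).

0.0229

After 'negative': P(carrier) = 0.1·0.4000 / (0.1·0.4000 + 0.4·0.6000) ≈ 0.1429
After 'negative': P(carrier) = 0.1·0.1429 / (0.1·0.1429 + 0.4·0.8571) ≈ 0.0400
After 'negative': P(carrier) = 0.1·0.0400 / (0.1·0.0400 + 0.4·0.9600) ≈ 0.0103
After 'positive': P(carrier) = 0.9·0.0103 / (0.9·0.0103 + 0.6·0.9897) ≈ 0.0154
After 'positive': P(carrier) = 0.9·0.0154 / (0.9·0.0154 + 0.6·0.9846) ≈ 0.0229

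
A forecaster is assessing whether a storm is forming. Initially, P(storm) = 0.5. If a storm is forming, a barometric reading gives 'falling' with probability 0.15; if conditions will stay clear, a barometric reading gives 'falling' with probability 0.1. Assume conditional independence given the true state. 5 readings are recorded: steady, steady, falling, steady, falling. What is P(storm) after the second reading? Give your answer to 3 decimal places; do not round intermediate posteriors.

Apply Bayes' rule sequentially, carrying P(storm) forward.
After 'steady': P(storm) = 0.85·0.5000 / (0.85·0.5000 + 0.9·0.5000) ≈ 0.4857
After 'steady': P(storm) = 0.85·0.4857 / (0.85·0.4857 + 0.9·0.5143) ≈ 0.4715

0.471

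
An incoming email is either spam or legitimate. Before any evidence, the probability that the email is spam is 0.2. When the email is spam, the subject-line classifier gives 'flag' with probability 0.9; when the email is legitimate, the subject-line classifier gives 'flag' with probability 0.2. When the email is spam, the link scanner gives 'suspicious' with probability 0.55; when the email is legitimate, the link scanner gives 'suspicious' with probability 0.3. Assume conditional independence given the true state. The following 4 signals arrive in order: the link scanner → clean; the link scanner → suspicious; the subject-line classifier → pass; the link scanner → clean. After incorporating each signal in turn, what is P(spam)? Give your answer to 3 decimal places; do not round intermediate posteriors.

After the link scanner='clean': P(spam) = 0.45·0.2000 / (0.45·0.2000 + 0.7·0.8000) ≈ 0.1385
After the link scanner='suspicious': P(spam) = 0.55·0.1385 / (0.55·0.1385 + 0.3·0.8615) ≈ 0.2276
After the subject-line classifier='pass': P(spam) = 0.1·0.2276 / (0.1·0.2276 + 0.8·0.7724) ≈ 0.0355
After the link scanner='clean': P(spam) = 0.45·0.0355 / (0.45·0.0355 + 0.7·0.9645) ≈ 0.0231

0.023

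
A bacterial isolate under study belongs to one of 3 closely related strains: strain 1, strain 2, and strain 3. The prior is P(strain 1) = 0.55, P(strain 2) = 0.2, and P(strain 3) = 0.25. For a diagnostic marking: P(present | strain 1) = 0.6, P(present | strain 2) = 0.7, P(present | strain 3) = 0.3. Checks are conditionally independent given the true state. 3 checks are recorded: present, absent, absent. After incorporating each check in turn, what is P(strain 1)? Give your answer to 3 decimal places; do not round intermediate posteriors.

After 'present': normaliser = 0.6·0.5500 + 0.7·0.2000 + 0.3·0.2500; P(strain 1) ≈ 0.6055, P(strain 2) ≈ 0.2569, P(strain 3) ≈ 0.1376
After 'absent': normaliser = 0.4·0.6055 + 0.3·0.2569 + 0.7·0.1376; P(strain 1) ≈ 0.5828, P(strain 2) ≈ 0.1854, P(strain 3) ≈ 0.2318
After 'absent': normaliser = 0.4·0.5828 + 0.3·0.1854 + 0.7·0.2318; P(strain 1) ≈ 0.5169, P(strain 2) ≈ 0.1233, P(strain 3) ≈ 0.3598

0.517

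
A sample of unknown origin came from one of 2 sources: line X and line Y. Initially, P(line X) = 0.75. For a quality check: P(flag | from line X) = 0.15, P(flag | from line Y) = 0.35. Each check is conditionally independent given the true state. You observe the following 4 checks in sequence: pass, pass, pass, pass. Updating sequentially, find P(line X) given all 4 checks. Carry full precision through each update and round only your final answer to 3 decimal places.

0.898

Each posterior becomes the prior for the next update.
After 'pass': P(line X) = 0.85·0.7500 / (0.85·0.7500 + 0.65·0.2500) ≈ 0.7969
After 'pass': P(line X) = 0.85·0.7969 / (0.85·0.7969 + 0.65·0.2031) ≈ 0.8369
After 'pass': P(line X) = 0.85·0.8369 / (0.85·0.8369 + 0.65·0.1631) ≈ 0.8703
After 'pass': P(line X) = 0.85·0.8703 / (0.85·0.8703 + 0.65·0.1297) ≈ 0.8977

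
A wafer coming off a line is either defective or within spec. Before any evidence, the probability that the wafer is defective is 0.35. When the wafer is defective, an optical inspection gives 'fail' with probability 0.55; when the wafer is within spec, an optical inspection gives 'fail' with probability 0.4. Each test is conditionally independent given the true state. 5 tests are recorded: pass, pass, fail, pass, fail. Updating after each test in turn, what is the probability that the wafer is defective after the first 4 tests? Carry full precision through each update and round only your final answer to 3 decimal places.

After 'pass': P(defective) = 0.45·0.3500 / (0.45·0.3500 + 0.6·0.6500) ≈ 0.2877
After 'pass': P(defective) = 0.45·0.2877 / (0.45·0.2877 + 0.6·0.7123) ≈ 0.2325
After 'fail': P(defective) = 0.55·0.2325 / (0.55·0.2325 + 0.4·0.7675) ≈ 0.2940
After 'pass': P(defective) = 0.45·0.2940 / (0.45·0.2940 + 0.6·0.7060) ≈ 0.2380

0.238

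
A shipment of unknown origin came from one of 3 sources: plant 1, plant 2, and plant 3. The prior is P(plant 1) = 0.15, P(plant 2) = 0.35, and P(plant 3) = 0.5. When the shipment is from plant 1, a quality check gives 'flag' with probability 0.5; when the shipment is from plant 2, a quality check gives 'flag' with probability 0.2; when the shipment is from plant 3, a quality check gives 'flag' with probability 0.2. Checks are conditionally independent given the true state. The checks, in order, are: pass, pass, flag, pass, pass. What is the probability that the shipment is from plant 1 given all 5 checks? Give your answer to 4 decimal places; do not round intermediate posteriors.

After 'pass': normaliser = 0.5·0.1500 + 0.8·0.3500 + 0.8·0.5000; P(plant 1) ≈ 0.0993, P(plant 2) ≈ 0.3709, P(plant 3) ≈ 0.5298
After 'pass': normaliser = 0.5·0.0993 + 0.8·0.3709 + 0.8·0.5298; P(plant 1) ≈ 0.0645, P(plant 2) ≈ 0.3852, P(plant 3) ≈ 0.5503
After 'flag': normaliser = 0.5·0.0645 + 0.2·0.3852 + 0.2·0.5503; P(plant 1) ≈ 0.1470, P(plant 2) ≈ 0.3512, P(plant 3) ≈ 0.5018
After 'pass': normaliser = 0.5·0.1470 + 0.8·0.3512 + 0.8·0.5018; P(plant 1) ≈ 0.0972, P(plant 2) ≈ 0.3717, P(plant 3) ≈ 0.5310
After 'pass': normaliser = 0.5·0.0972 + 0.8·0.3717 + 0.8·0.5310; P(plant 1) ≈ 0.0631, P(plant 2) ≈ 0.3858, P(plant 3) ≈ 0.5511

0.0631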